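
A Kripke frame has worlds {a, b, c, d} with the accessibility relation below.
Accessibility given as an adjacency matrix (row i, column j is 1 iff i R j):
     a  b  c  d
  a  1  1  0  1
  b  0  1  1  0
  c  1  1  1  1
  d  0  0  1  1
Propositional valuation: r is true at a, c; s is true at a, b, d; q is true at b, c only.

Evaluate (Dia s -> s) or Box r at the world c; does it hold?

Recall that Box ψ holds at a world iff ψ holds at every accessible world, and Dia ψ holds iff ψ holds at some accessible world.
At c: Dia s -> s is false, Box r is false, so (Dia s -> s) or Box r is false.
  At c: Dia s is true, s is false, so Dia s -> s is false.
    At c: Dia s requires s at some successor in {a, b, c, d}.
      s holds at a, so Dia s is true at c.
  At c: Box r requires r at every successor {a, b, c, d}.
    r fails at b, so Box r is false at c.

No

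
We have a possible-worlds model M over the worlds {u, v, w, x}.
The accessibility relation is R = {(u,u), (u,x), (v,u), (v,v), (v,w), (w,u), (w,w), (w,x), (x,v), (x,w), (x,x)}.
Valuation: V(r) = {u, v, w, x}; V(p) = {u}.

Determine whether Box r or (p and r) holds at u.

Yes

At u: Box r is true, p and r is true, so Box r or (p and r) is true.
  At u: Box r requires r at every successor {u, x}.
    At u: r is true.
    At x: r is true.
  So Box r is true at u.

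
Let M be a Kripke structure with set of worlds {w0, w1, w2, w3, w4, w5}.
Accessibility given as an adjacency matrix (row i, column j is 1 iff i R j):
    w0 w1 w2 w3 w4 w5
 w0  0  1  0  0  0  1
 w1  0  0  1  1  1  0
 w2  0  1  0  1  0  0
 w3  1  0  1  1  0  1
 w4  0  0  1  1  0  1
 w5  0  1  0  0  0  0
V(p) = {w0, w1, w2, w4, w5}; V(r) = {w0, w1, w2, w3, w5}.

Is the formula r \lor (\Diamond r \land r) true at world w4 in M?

At w4: r is false, \Diamond r \land r is false, so r \lor (\Diamond r \land r) is false.
  At w4: \Diamond r is true, r is false, so \Diamond r \land r is false.
    At w4: \Diamond r requires r at some successor in {w2, w3, w5}.
      r holds at w2, so \Diamond r is true at w4.

No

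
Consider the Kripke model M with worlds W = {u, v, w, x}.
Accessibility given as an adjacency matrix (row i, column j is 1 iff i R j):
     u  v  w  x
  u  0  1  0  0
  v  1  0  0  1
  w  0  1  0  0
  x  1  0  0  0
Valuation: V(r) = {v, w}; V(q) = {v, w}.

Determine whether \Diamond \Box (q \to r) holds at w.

Yes

At w: \Diamond \Box (q \to r) requires \Box (q \to r) at some successor in {v}.
  \Box (q \to r) holds at v, so \Diamond \Box (q \to r) is true at w.
    At v: \Box (q \to r) requires q \to r at every successor {u, x}.
      At u: q \to r is true.
      At x: q \to r is true.
    So \Box (q \to r) is true at v.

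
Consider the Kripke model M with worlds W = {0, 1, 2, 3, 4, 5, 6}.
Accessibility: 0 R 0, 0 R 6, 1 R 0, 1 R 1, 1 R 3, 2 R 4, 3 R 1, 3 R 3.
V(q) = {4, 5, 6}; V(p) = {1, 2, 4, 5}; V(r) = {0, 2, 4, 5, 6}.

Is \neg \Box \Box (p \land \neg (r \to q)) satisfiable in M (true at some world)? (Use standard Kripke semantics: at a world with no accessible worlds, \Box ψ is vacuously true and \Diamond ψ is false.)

Let φ = \neg \Box \Box (p \land \neg (r \to q)). Evaluate φ at each world:
  0 (successors {0, 6}): φ is true.
  1 (successors {0, 1, 3}): φ is true.
  2 (successors {4}): φ is false.
  3 (successors {1, 3}): φ is true.
  4 (successors ∅): φ is false.
  5 (successors ∅): φ is false.
  6 (successors ∅): φ is false.
Detail at 0 (witness):
  At 0: \Box \Box (p \land \neg (r \to q)) is false, so \neg \Box \Box (p \land \neg (r \to q)) is true.
    At 0: \Box \Box (p \land \neg (r \to q)) requires \Box (p \land \neg (r \to q)) at every successor {0, 6}.
      \Box (p \land \neg (r \to q)) fails at 0, so \Box \Box (p \land \neg (r \to q)) is false at 0.

Yes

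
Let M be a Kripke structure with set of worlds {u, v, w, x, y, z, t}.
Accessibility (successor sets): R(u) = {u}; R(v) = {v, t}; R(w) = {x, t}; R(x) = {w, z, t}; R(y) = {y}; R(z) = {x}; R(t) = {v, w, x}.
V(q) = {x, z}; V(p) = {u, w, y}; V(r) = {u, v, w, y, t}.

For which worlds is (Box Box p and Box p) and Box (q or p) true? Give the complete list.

u, y

Recall that Box ψ holds at a world iff ψ holds at every accessible world, and Dia ψ holds iff ψ holds at some accessible world.
Let φ = (Box Box p and Box p) and Box (q or p). Evaluate φ at each world:
  u (successors {u}): φ is true.
  v (successors {v, t}): φ is false.
  w (successors {x, t}): φ is false.
  x (successors {w, z, t}): φ is false.
  y (successors {y}): φ is true.
  z (successors {x}): φ is false.
  t (successors {v, w, x}): φ is false.
For instance, at w:
  At w: Box Box p and Box p is false, Box (q or p) is false, so (Box Box p and Box p) and Box (q or p) is false.
    At w: Box Box p is false, Box p is false, so Box Box p and Box p is false.
      At w: Box Box p requires Box p at every successor {x, t}.
        Box p fails at x, so Box Box p is false at w.
      At w: Box p requires p at every successor {x, t}.
        p fails at x, so Box p is false at w.
    At w: Box (q or p) requires q or p at every successor {x, t}.
      q or p fails at t, so Box (q or p) is false at w.
Satisfying worlds: {u, y}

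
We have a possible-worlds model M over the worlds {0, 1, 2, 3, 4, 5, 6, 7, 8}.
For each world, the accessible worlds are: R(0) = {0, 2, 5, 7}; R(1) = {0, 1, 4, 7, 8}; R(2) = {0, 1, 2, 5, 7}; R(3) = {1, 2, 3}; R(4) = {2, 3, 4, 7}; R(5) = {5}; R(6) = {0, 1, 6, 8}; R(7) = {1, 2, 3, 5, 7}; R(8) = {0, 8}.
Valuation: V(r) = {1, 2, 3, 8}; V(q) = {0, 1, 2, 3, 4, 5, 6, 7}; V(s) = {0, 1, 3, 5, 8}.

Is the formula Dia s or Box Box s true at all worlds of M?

Yes

Let φ = Dia s or Box Box s. Evaluate φ at each world:
  0 (successors {0, 2, 5, 7}): φ is true.
  1 (successors {0, 1, 4, 7, 8}): φ is true.
  2 (successors {0, 1, 2, 5, 7}): φ is true.
  3 (successors {1, 2, 3}): φ is true.
  4 (successors {2, 3, 4, 7}): φ is true.
  5 (successors {5}): φ is true.
  6 (successors {0, 1, 6, 8}): φ is true.
  7 (successors {1, 2, 3, 5, 7}): φ is true.
  8 (successors {0, 8}): φ is true.
For instance, at 1:
  At 1: Dia s is true, Box Box s is false, so Dia s or Box Box s is true.
    At 1: Dia s requires s at some successor in {0, 1, 4, 7, 8}.
      s holds at 0, so Dia s is true at 1.
    At 1: Box Box s requires Box s at every successor {0, 1, 4, 7, 8}.
      Box s fails at 0, so Box Box s is false at 1.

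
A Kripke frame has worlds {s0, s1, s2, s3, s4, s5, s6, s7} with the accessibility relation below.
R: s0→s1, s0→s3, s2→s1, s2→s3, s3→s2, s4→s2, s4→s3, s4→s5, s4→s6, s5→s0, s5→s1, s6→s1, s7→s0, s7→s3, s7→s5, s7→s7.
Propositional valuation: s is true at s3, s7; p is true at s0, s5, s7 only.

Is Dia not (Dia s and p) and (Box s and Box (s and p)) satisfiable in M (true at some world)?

No

Let φ = Dia not (Dia s and p) and (Box s and Box (s and p)). Evaluate φ at each world:
  s0 (successors {s1, s3}): φ is false.
  s1 (successors ∅): φ is false.
  s2 (successors {s1, s3}): φ is false.
  s3 (successors {s2}): φ is false.
  s4 (successors {s2, s3, s5, s6}): φ is false.
  s5 (successors {s0, s1}): φ is false.
  s6 (successors {s1}): φ is false.
  s7 (successors {s0, s3, s5, s7}): φ is false.
For instance, at s5:
  At s5: Dia not (Dia s and p) is true, Box s and Box (s and p) is false, so Dia not (Dia s and p) and (Box s and Box (s and p)) is false.
    At s5: Dia not (Dia s and p) requires not (Dia s and p) at some successor in {s0, s1}.
      not (Dia s and p) holds at s1, so Dia not (Dia s and p) is true at s5.
    At s5: Box s is false, Box (s and p) is false, so Box s and Box (s and p) is false.
      At s5: Box s requires s at every successor {s0, s1}.
        s fails at s0, so Box s is false at s5.
      At s5: Box (s and p) requires s and p at every successor {s0, s1}.
        s and p fails at s0, so Box (s and p) is false at s5.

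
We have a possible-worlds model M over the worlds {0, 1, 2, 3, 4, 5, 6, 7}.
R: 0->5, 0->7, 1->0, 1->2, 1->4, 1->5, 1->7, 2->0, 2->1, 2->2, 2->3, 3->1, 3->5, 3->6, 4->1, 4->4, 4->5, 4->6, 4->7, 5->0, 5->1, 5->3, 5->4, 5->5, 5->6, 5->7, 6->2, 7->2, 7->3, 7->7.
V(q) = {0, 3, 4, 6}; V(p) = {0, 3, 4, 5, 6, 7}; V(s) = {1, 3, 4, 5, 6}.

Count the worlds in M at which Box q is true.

0

Recall that Box ψ holds at a world iff ψ holds at every accessible world, and Dia ψ holds iff ψ holds at some accessible world.
Let φ = Box q. Evaluate φ at each world:
  0 (successors {5, 7}): φ is false.
  1 (successors {0, 2, 4, 5, 7}): φ is false.
  2 (successors {0, 1, 2, 3}): φ is false.
  3 (successors {1, 5, 6}): φ is false.
  4 (successors {1, 4, 5, 6, 7}): φ is false.
  5 (successors {0, 1, 3, 4, 5, 6, 7}): φ is false.
  6 (successors {2}): φ is false.
  7 (successors {2, 3, 7}): φ is false.
For instance, at 5:
  At 5: Box q requires q at every successor {0, 1, 3, 4, 5, 6, 7}.
    q fails at 1, so Box q is false at 5.
Satisfying worlds: none.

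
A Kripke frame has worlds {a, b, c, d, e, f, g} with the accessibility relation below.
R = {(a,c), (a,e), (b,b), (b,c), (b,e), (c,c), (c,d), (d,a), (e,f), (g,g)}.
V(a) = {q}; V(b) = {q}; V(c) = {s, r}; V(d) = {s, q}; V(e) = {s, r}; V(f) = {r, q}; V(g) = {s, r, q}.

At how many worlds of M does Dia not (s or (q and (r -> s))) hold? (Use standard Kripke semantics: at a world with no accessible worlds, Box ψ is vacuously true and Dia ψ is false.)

Let φ = Dia not (s or (q and (r -> s))). Evaluate φ at each world:
  a (successors {c, e}): φ is false.
  b (successors {b, c, e}): φ is false.
  c (successors {c, d}): φ is false.
  d (successors {a}): φ is false.
  e (successors {f}): φ is true.
  f (successors ∅): φ is false.
  g (successors {g}): φ is false.
For instance, at a:
  At a: Dia not (s or (q and (r -> s))) requires not (s or (q and (r -> s))) at some successor in {c, e}.
    At c: not (s or (q and (r -> s))) is false.
    At e: not (s or (q and (r -> s))) is false.
  So Dia not (s or (q and (r -> s))) is false at a.
Satisfying worlds: {e}

1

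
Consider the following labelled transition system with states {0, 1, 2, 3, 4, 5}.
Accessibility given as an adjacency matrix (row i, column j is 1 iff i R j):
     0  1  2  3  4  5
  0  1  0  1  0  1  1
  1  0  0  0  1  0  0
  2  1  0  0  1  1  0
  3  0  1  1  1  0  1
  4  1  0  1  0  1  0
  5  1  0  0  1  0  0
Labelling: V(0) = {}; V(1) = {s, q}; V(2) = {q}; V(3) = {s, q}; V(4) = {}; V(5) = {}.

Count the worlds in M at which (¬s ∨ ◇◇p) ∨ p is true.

4

Let φ = (¬s ∨ ◇◇p) ∨ p. Evaluate φ at each world:
  0 (successors {0, 2, 4, 5}): φ is true.
  1 (successors {3}): φ is false.
  2 (successors {0, 3, 4}): φ is true.
  3 (successors {1, 2, 3, 5}): φ is false.
  4 (successors {0, 2, 4}): φ is true.
  5 (successors {0, 3}): φ is true.
For instance, at 2:
  At 2: ¬s ∨ ◇◇p is true, p is false, so (¬s ∨ ◇◇p) ∨ p is true.
    At 2: ¬s is true, ◇◇p is false, so ¬s ∨ ◇◇p is true.
      At 2: ◇◇p requires ◇p at some successor in {0, 3, 4}.
        At 0: ◇p is false.
        At 3: ◇p is false.
        At 4: ◇p is false.
      So ◇◇p is false at 2.
Satisfying worlds: {0, 2, 4, 5}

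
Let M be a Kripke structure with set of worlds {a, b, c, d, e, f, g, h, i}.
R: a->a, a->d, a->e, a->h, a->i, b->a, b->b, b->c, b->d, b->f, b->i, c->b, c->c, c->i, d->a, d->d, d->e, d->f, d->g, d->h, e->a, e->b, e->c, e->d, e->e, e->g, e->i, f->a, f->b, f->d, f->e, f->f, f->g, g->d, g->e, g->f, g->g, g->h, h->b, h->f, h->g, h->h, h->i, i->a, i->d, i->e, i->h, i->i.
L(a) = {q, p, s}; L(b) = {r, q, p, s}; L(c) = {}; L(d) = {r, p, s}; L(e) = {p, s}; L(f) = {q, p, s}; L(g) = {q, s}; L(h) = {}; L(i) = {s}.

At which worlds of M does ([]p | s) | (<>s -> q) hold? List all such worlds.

a, b, d, e, f, g, i

Recall that []ψ holds at a world iff ψ holds at every accessible world, and <>ψ holds iff ψ holds at some accessible world.
Let φ = ([]p | s) | (<>s -> q). Evaluate φ at each world:
  a (successors {a, d, e, h, i}): φ is true.
  b (successors {a, b, c, d, f, i}): φ is true.
  c (successors {b, c, i}): φ is false.
  d (successors {a, d, e, f, g, h}): φ is true.
  e (successors {a, b, c, d, e, g, i}): φ is true.
  f (successors {a, b, d, e, f, g}): φ is true.
  g (successors {d, e, f, g, h}): φ is true.
  h (successors {b, f, g, h, i}): φ is false.
  i (successors {a, d, e, h, i}): φ is true.
For instance, at i:
  At i: []p | s is true, <>s -> q is false, so ([]p | s) | (<>s -> q) is true.
    At i: []p is false, s is true, so []p | s is true.
      At i: []p requires p at every successor {a, d, e, h, i}.
        p fails at h, so []p is false at i.
    At i: <>s is true, q is false, so <>s -> q is false.
      At i: <>s requires s at some successor in {a, d, e, h, i}.
        s holds at a, so <>s is true at i.
Satisfying worlds: {a, b, d, e, f, g, i}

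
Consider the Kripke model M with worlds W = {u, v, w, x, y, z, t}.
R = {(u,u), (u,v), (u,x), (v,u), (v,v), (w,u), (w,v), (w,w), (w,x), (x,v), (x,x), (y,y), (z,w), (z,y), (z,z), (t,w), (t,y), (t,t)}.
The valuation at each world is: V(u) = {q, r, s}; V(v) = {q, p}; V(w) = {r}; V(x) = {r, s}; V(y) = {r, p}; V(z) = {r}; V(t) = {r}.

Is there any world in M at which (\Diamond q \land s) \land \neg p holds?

Recall that \Diamond ψ holds at a world iff ψ holds at some accessible world.
Let φ = (\Diamond q \land s) \land \neg p. Evaluate φ at each world:
  u (successors {u, v, x}): φ is true.
  v (successors {u, v}): φ is false.
  w (successors {u, v, w, x}): φ is false.
  x (successors {v, x}): φ is true.
  y (successors {y}): φ is false.
  z (successors {w, y, z}): φ is false.
  t (successors {w, y, t}): φ is false.
Detail at u (witness):
  At u: \Diamond q \land s is true, \neg p is true, so (\Diamond q \land s) \land \neg p is true.
    At u: \Diamond q is true, s is true, so \Diamond q \land s is true.
      At u: \Diamond q requires q at some successor in {u, v, x}.
        q holds at u, so \Diamond q is true at u.

Yes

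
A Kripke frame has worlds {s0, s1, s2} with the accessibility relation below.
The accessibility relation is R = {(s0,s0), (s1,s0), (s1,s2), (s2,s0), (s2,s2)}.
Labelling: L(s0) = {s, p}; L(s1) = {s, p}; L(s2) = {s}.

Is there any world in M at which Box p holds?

Yes

Recall that Box ψ holds at a world iff ψ holds at every accessible world, and Dia ψ holds iff ψ holds at some accessible world.
Let φ = Box p. Evaluate φ at each world:
  s0 (successors {s0}): φ is true.
  s1 (successors {s0, s2}): φ is false.
  s2 (successors {s0, s2}): φ is false.
Detail at s0 (witness):
  At s0: Box p requires p at every successor {s0}.
    At s0: p is true.
  So Box p is true at s0.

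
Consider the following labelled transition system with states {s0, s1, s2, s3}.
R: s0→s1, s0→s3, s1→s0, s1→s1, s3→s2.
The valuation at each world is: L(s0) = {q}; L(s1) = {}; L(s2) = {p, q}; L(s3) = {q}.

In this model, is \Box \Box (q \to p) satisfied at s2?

At s2: no accessible worlds, so \Box \Box (q \to p) holds vacuously.

Yes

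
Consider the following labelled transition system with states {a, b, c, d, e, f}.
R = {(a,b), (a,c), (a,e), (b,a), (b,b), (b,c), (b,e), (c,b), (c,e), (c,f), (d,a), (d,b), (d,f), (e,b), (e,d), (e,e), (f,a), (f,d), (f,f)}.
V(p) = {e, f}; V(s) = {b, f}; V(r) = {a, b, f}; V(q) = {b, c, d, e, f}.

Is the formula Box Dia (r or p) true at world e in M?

Yes

Recall that Box ψ holds at a world iff ψ holds at every accessible world, and Dia ψ holds iff ψ holds at some accessible world.
At e: Box Dia (r or p) requires Dia (r or p) at every successor {b, d, e}.
    At b: Dia (r or p) requires r or p at some successor in {a, b, c, e}.
      r or p holds at a, so Dia (r or p) is true at b.
    At d: Dia (r or p) requires r or p at some successor in {a, b, f}.
      r or p holds at a, so Dia (r or p) is true at d.
    At e: Dia (r or p) requires r or p at some successor in {b, d, e}.
      r or p holds at b, so Dia (r or p) is true at e.
So Box Dia (r or p) is true at e.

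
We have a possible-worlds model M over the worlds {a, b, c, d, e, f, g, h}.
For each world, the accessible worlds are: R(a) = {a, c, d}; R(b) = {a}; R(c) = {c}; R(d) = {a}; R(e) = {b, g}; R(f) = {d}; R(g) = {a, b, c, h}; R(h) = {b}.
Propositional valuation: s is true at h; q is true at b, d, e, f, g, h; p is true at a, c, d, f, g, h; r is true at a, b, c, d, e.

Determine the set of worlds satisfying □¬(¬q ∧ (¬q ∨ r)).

Let φ = □¬(¬q ∧ (¬q ∨ r)). Evaluate φ at each world:
  a (successors {a, c, d}): φ is false.
  b (successors {a}): φ is false.
  c (successors {c}): φ is false.
  d (successors {a}): φ is false.
  e (successors {b, g}): φ is true.
  f (successors {d}): φ is true.
  g (successors {a, b, c, h}): φ is false.
  h (successors {b}): φ is true.
For instance, at d:
  At d: □¬(¬q ∧ (¬q ∨ r)) requires ¬(¬q ∧ (¬q ∨ r)) at every successor {a}.
    ¬(¬q ∧ (¬q ∨ r)) fails at a, so □¬(¬q ∧ (¬q ∨ r)) is false at d.
Satisfying worlds: {e, f, h}

e, f, h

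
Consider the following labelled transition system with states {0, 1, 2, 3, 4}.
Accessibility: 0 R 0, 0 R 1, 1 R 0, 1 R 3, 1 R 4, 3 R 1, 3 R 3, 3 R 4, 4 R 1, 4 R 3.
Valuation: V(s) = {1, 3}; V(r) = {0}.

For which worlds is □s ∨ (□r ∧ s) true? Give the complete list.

Recall that □ψ holds at a world iff ψ holds at every accessible world, and ◇ψ holds iff ψ holds at some accessible world.
Let φ = □s ∨ (□r ∧ s). Evaluate φ at each world:
  0 (successors {0, 1}): φ is false.
  1 (successors {0, 3, 4}): φ is false.
  2 (successors ∅): φ is true.
  3 (successors {1, 3, 4}): φ is false.
  4 (successors {1, 3}): φ is true.
For instance, at 0:
  At 0: □s is false, □r ∧ s is false, so □s ∨ (□r ∧ s) is false.
    At 0: □s requires s at every successor {0, 1}.
      s fails at 0, so □s is false at 0.
    At 0: □r is false, s is false, so □r ∧ s is false.
      At 0: □r requires r at every successor {0, 1}.
        r fails at 1, so □r is false at 0.
Satisfying worlds: {2, 4}

2, 4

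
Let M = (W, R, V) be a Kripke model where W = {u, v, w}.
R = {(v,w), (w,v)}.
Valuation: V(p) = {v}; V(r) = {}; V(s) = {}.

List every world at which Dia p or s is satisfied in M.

Let φ = Dia p or s. Evaluate φ at each world:
  u (successors ∅): φ is false.
  v (successors {w}): φ is false.
  w (successors {v}): φ is true.
For instance, at v:
  At v: Dia p is false, s is false, so Dia p or s is false.
    At v: Dia p requires p at some successor in {w}.
      At w: p is false.
    So Dia p is false at v.
Satisfying worlds: {w}

w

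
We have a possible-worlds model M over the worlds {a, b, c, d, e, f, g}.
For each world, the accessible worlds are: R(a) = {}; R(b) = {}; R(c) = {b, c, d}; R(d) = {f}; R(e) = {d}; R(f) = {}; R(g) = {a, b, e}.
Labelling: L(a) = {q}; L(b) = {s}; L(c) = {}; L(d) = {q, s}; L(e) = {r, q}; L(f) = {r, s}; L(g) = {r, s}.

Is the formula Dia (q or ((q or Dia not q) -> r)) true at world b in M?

No

At b: no accessible worlds, so Dia (q or ((q or Dia not q) -> r)) is false.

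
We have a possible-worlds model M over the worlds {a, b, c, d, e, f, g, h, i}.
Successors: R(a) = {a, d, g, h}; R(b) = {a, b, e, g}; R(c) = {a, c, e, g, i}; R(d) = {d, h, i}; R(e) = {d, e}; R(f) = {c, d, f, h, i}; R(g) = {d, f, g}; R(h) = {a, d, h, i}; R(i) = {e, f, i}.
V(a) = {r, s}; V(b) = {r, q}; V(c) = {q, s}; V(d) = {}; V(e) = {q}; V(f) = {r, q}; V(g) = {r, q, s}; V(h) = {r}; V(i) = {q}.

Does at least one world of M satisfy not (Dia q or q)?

Let φ = not (Dia q or q). Evaluate φ at each world:
  a (successors {a, d, g, h}): φ is false.
  b (successors {a, b, e, g}): φ is false.
  c (successors {a, c, e, g, i}): φ is false.
  d (successors {d, h, i}): φ is false.
  e (successors {d, e}): φ is false.
  f (successors {c, d, f, h, i}): φ is false.
  g (successors {d, f, g}): φ is false.
  h (successors {a, d, h, i}): φ is false.
  i (successors {e, f, i}): φ is false.
For instance, at h:
  At h: Dia q or q is true, so not (Dia q or q) is false.
    At h: Dia q is true, q is false, so Dia q or q is true.
      At h: Dia q requires q at some successor in {a, d, h, i}.
        q holds at i, so Dia q is true at h.

No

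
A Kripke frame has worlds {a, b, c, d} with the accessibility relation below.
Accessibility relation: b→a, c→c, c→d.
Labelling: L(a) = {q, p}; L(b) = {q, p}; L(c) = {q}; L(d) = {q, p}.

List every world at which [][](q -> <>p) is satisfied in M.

a, b, d

Recall that []ψ holds at a world iff ψ holds at every accessible world, and <>ψ holds iff ψ holds at some accessible world.
Let φ = [][](q -> <>p). Evaluate φ at each world:
  a (successors ∅): φ is true.
  b (successors {a}): φ is true.
  c (successors {c, d}): φ is false.
  d (successors ∅): φ is true.
For instance, at b:
  At b: [][](q -> <>p) requires [](q -> <>p) at every successor {a}.
      At a: no accessible worlds, so [](q -> <>p) holds vacuously.
  So [][](q -> <>p) is true at b.
Satisfying worlds: {a, b, d}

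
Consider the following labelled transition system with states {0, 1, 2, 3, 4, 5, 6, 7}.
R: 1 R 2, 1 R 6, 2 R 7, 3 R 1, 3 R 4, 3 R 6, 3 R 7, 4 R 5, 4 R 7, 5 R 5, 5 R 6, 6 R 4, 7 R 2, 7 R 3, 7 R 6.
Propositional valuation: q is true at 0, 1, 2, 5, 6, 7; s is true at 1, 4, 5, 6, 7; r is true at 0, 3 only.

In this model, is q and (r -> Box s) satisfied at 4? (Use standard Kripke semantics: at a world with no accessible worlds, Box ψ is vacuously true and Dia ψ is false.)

Recall that Box ψ holds at a world iff ψ holds at every accessible world, and Dia ψ holds iff ψ holds at some accessible world.
At 4: q is false, r -> Box s is true, so q and (r -> Box s) is false.
  At 4: r is false, Box s is true, so r -> Box s is true.
    At 4: Box s requires s at every successor {5, 7}.
      At 5: s is true.
      At 7: s is true.
    So Box s is true at 4.

No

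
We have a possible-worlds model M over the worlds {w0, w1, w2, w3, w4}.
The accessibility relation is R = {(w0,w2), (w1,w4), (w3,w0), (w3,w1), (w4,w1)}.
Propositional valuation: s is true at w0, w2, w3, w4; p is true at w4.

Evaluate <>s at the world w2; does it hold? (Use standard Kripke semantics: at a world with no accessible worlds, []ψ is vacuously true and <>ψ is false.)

At w2: no accessible worlds, so <>s is false.

No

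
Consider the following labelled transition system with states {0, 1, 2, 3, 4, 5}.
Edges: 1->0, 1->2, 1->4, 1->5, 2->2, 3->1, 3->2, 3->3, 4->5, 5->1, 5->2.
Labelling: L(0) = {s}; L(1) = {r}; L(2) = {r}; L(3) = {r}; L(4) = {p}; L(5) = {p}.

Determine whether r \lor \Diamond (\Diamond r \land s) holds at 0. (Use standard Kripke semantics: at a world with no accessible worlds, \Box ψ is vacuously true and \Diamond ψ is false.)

No

Recall that \Diamond ψ holds at a world iff ψ holds at some accessible world.
At 0: r is false, \Diamond (\Diamond r \land s) is false, so r \lor \Diamond (\Diamond r \land s) is false.
  At 0: no accessible worlds, so \Diamond (\Diamond r \land s) is false.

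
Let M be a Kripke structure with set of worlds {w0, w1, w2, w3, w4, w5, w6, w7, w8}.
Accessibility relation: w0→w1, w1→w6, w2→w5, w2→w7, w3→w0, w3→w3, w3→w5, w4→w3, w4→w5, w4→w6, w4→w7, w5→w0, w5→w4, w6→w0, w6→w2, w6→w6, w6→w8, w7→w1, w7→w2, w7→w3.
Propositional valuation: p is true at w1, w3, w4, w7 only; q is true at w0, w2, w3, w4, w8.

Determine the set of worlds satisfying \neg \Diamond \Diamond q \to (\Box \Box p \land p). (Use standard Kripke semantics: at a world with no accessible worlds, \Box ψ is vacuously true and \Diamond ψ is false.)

w1, w2, w3, w4, w5, w6, w7

Let φ = \neg \Diamond \Diamond q \to (\Box \Box p \land p). Evaluate φ at each world:
  w0 (successors {w1}): φ is false.
  w1 (successors {w6}): φ is true.
  w2 (successors {w5, w7}): φ is true.
  w3 (successors {w0, w3, w5}): φ is true.
  w4 (successors {w3, w5, w6, w7}): φ is true.
  w5 (successors {w0, w4}): φ is true.
  w6 (successors {w0, w2, w6, w8}): φ is true.
  w7 (successors {w1, w2, w3}): φ is true.
  w8 (successors ∅): φ is false.
For instance, at w7:
  At w7: \neg \Diamond \Diamond q is false, \Box \Box p \land p is false, so \neg \Diamond \Diamond q \to (\Box \Box p \land p) is true.
    At w7: \Diamond \Diamond q is true, so \neg \Diamond \Diamond q is false.
      At w7: \Diamond \Diamond q requires \Diamond q at some successor in {w1, w2, w3}.
        \Diamond q holds at w3, so \Diamond \Diamond q is true at w7.
    At w7: \Box \Box p is false, p is true, so \Box \Box p \land p is false.
      At w7: \Box \Box p requires \Box p at every successor {w1, w2, w3}.
        \Box p fails at w1, so \Box \Box p is false at w7.
Satisfying worlds: {w1, w2, w3, w4, w5, w6, w7}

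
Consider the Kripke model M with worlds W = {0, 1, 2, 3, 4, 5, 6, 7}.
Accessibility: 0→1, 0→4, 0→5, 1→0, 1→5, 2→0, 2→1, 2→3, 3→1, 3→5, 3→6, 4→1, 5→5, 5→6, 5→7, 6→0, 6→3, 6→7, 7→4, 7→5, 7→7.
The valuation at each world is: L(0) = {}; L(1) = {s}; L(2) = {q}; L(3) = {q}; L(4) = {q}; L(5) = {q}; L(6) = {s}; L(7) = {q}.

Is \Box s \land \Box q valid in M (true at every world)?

Recall that \Box ψ holds at a world iff ψ holds at every accessible world, and \Diamond ψ holds iff ψ holds at some accessible world.
Let φ = \Box s \land \Box q. Evaluate φ at each world:
  0 (successors {1, 4, 5}): φ is false.
  1 (successors {0, 5}): φ is false.
  2 (successors {0, 1, 3}): φ is false.
  3 (successors {1, 5, 6}): φ is false.
  4 (successors {1}): φ is false.
  5 (successors {5, 6, 7}): φ is false.
  6 (successors {0, 3, 7}): φ is false.
  7 (successors {4, 5, 7}): φ is false.
Detail at 0 (counterexample):
  At 0: \Box s is false, \Box q is false, so \Box s \land \Box q is false.
    At 0: \Box s requires s at every successor {1, 4, 5}.
      s fails at 4, so \Box s is false at 0.
    At 0: \Box q requires q at every successor {1, 4, 5}.
      q fails at 1, so \Box q is false at 0.

No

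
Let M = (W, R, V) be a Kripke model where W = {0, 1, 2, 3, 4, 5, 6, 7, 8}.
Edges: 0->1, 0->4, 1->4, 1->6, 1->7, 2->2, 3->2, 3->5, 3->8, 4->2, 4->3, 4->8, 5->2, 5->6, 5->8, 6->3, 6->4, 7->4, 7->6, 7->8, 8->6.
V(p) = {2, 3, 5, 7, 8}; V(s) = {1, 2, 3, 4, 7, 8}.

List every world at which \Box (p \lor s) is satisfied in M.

0, 2, 3, 4, 6

Recall that \Box ψ holds at a world iff ψ holds at every accessible world, and \Diamond ψ holds iff ψ holds at some accessible world.
Let φ = \Box (p \lor s). Evaluate φ at each world:
  0 (successors {1, 4}): φ is true.
  1 (successors {4, 6, 7}): φ is false.
  2 (successors {2}): φ is true.
  3 (successors {2, 5, 8}): φ is true.
  4 (successors {2, 3, 8}): φ is true.
  5 (successors {2, 6, 8}): φ is false.
  6 (successors {3, 4}): φ is true.
  7 (successors {4, 6, 8}): φ is false.
  8 (successors {6}): φ is false.
For instance, at 6:
  At 6: \Box (p \lor s) requires p \lor s at every successor {3, 4}.
    At 3: p \lor s is true.
    At 4: p \lor s is true.
  So \Box (p \lor s) is true at 6.
Satisfying worlds: {0, 2, 3, 4, 6}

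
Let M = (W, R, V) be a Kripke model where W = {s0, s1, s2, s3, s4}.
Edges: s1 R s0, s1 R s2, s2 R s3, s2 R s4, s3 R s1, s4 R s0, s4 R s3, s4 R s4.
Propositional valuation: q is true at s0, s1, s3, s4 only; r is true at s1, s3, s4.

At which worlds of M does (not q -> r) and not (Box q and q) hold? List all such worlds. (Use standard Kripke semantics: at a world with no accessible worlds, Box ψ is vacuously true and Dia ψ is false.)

s1

Recall that Box ψ holds at a world iff ψ holds at every accessible world, and Dia ψ holds iff ψ holds at some accessible world.
Let φ = (not q -> r) and not (Box q and q). Evaluate φ at each world:
  s0 (successors ∅): φ is false.
  s1 (successors {s0, s2}): φ is true.
  s2 (successors {s3, s4}): φ is false.
  s3 (successors {s1}): φ is false.
  s4 (successors {s0, s3, s4}): φ is false.
For instance, at s4:
  At s4: not q -> r is true, not (Box q and q) is false, so (not q -> r) and not (Box q and q) is false.
    At s4: Box q and q is true, so not (Box q and q) is false.
      At s4: Box q is true, q is true, so Box q and q is true.
Satisfying worlds: {s1}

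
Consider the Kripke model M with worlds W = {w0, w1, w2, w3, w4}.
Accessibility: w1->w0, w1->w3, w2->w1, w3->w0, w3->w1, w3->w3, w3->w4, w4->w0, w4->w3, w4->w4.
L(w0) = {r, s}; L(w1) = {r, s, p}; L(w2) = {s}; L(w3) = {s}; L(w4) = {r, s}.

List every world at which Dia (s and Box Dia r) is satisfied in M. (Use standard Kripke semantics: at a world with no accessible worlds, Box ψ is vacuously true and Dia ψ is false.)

Recall that Box ψ holds at a world iff ψ holds at every accessible world, and Dia ψ holds iff ψ holds at some accessible world.
Let φ = Dia (s and Box Dia r). Evaluate φ at each world:
  w0 (successors ∅): φ is false.
  w1 (successors {w0, w3}): φ is true.
  w2 (successors {w1}): φ is false.
  w3 (successors {w0, w1, w3, w4}): φ is true.
  w4 (successors {w0, w3, w4}): φ is true.
For instance, at w1:
  At w1: Dia (s and Box Dia r) requires s and Box Dia r at some successor in {w0, w3}.
    s and Box Dia r holds at w0, so Dia (s and Box Dia r) is true at w1.
      At w0: s is true, Box Dia r is true, so s and Box Dia r is true.
Satisfying worlds: {w1, w3, w4}

w1, w3, w4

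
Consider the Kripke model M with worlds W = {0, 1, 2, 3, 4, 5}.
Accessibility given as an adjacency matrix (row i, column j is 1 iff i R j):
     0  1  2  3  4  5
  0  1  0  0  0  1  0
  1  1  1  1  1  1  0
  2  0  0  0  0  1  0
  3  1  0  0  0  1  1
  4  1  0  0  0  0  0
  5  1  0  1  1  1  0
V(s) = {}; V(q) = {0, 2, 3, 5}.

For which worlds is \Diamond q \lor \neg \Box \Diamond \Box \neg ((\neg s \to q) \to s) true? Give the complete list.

Recall that \Box ψ holds at a world iff ψ holds at every accessible world, and \Diamond ψ holds iff ψ holds at some accessible world.
Let φ = \Diamond q \lor \neg \Box \Diamond \Box \neg ((\neg s \to q) \to s). Evaluate φ at each world:
  0 (successors {0, 4}): φ is true.
  1 (successors {0, 1, 2, 3, 4}): φ is true.
  2 (successors {4}): φ is true.
  3 (successors {0, 4, 5}): φ is true.
  4 (successors {0}): φ is true.
  5 (successors {0, 2, 3, 4}): φ is true.
For instance, at 0:
  At 0: \Diamond q is true, \neg \Box \Diamond \Box \neg ((\neg s \to q) \to s) is true, so \Diamond q \lor \neg \Box \Diamond \Box \neg ((\neg s \to q) \to s) is true.
    At 0: \Diamond q requires q at some successor in {0, 4}.
      q holds at 0, so \Diamond q is true at 0.
    At 0: \Box \Diamond \Box \neg ((\neg s \to q) \to s) is false, so \neg \Box \Diamond \Box \neg ((\neg s \to q) \to s) is true.
      At 0: \Box \Diamond \Box \neg ((\neg s \to q) \to s) requires \Diamond \Box \neg ((\neg s \to q) \to s) at every successor {0, 4}.
        \Diamond \Box \neg ((\neg s \to q) \to s) fails at 4, so \Box \Diamond \Box \neg ((\neg s \to q) \to s) is false at 0.
Satisfying worlds: {0, 1, 2, 3, 4, 5}

0, 1, 2, 3, 4, 5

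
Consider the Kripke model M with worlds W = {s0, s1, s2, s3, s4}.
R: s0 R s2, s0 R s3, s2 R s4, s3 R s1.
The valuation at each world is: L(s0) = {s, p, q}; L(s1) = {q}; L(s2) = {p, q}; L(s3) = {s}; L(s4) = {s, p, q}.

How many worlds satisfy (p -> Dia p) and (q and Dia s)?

2

Recall that Dia ψ holds at a world iff ψ holds at some accessible world.
Let φ = (p -> Dia p) and (q and Dia s). Evaluate φ at each world:
  s0 (successors {s2, s3}): φ is true.
  s1 (successors ∅): φ is false.
  s2 (successors {s4}): φ is true.
  s3 (successors {s1}): φ is false.
  s4 (successors ∅): φ is false.
For instance, at s2:
  At s2: p -> Dia p is true, q and Dia s is true, so (p -> Dia p) and (q and Dia s) is true.
    At s2: p is true, Dia p is true, so p -> Dia p is true.
      At s2: Dia p requires p at some successor in {s4}.
        p holds at s4, so Dia p is true at s2.
    At s2: q is true, Dia s is true, so q and Dia s is true.
      At s2: Dia s requires s at some successor in {s4}.
        s holds at s4, so Dia s is true at s2.
Satisfying worlds: {s0, s2}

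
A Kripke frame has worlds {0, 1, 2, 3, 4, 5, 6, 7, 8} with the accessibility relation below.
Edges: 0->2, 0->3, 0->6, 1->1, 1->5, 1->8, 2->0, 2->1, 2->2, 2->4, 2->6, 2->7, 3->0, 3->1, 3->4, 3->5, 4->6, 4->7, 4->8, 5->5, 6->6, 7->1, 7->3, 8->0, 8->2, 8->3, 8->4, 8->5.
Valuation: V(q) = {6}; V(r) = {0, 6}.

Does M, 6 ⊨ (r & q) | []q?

Yes

Recall that []ψ holds at a world iff ψ holds at every accessible world, and <>ψ holds iff ψ holds at some accessible world.
At 6: r & q is true, []q is true, so (r & q) | []q is true.
  At 6: []q requires q at every successor {6}.
    At 6: q is true.
  So []q is true at 6.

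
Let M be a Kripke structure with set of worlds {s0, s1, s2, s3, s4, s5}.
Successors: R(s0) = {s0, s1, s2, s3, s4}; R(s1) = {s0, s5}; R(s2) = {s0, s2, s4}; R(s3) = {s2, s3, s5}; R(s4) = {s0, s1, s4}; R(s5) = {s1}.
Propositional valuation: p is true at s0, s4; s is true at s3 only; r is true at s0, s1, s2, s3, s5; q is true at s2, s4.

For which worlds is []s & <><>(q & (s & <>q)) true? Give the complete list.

Let φ = []s & <><>(q & (s & <>q)). Evaluate φ at each world:
  s0 (successors {s0, s1, s2, s3, s4}): φ is false.
  s1 (successors {s0, s5}): φ is false.
  s2 (successors {s0, s2, s4}): φ is false.
  s3 (successors {s2, s3, s5}): φ is false.
  s4 (successors {s0, s1, s4}): φ is false.
  s5 (successors {s1}): φ is false.
For instance, at s4:
  At s4: []s is false, <><>(q & (s & <>q)) is false, so []s & <><>(q & (s & <>q)) is false.
    At s4: []s requires s at every successor {s0, s1, s4}.
      s fails at s0, so []s is false at s4.
    At s4: <><>(q & (s & <>q)) requires <>(q & (s & <>q)) at some successor in {s0, s1, s4}.
      At s0: <>(q & (s & <>q)) is false.
      At s1: <>(q & (s & <>q)) is false.
      At s4: <>(q & (s & <>q)) is false.
    So <><>(q & (s & <>q)) is false at s4.
Satisfying worlds: none.

none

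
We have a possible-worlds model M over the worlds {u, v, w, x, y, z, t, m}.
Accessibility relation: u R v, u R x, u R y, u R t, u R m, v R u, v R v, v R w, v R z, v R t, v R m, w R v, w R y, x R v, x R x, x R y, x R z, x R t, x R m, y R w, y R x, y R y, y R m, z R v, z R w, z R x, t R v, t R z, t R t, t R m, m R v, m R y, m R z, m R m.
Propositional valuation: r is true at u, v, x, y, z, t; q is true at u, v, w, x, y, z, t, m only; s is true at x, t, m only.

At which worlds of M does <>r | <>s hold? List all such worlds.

Recall that <>ψ holds at a world iff ψ holds at some accessible world.
Let φ = <>r | <>s. Evaluate φ at each world:
  u (successors {v, x, y, t, m}): φ is true.
  v (successors {u, v, w, z, t, m}): φ is true.
  w (successors {v, y}): φ is true.
  x (successors {v, x, y, z, t, m}): φ is true.
  y (successors {w, x, y, m}): φ is true.
  z (successors {v, w, x}): φ is true.
  t (successors {v, z, t, m}): φ is true.
  m (successors {v, y, z, m}): φ is true.
For instance, at w:
  At w: <>r is true, <>s is false, so <>r | <>s is true.
    At w: <>r requires r at some successor in {v, y}.
      r holds at v, so <>r is true at w.
    At w: <>s requires s at some successor in {v, y}.
      At v: s is false.
      At y: s is false.
    So <>s is false at w.
Satisfying worlds: {u, v, w, x, y, z, t, m}

u, v, w, x, y, z, t, m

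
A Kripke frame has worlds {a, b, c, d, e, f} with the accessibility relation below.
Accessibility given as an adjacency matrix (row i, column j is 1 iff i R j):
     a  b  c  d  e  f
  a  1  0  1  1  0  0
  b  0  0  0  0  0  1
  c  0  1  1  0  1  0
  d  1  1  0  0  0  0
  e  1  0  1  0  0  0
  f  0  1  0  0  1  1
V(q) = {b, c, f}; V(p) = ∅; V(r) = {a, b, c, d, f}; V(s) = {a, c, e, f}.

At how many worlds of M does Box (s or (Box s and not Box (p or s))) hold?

Let φ = Box (s or (Box s and not Box (p or s))). Evaluate φ at each world:
  a (successors {a, c, d}): φ is false.
  b (successors {f}): φ is true.
  c (successors {b, c, e}): φ is false.
  d (successors {a, b}): φ is false.
  e (successors {a, c}): φ is true.
  f (successors {b, e, f}): φ is false.
For instance, at b:
  At b: Box (s or (Box s and not Box (p or s))) requires s or (Box s and not Box (p or s)) at every successor {f}.
      At f: s is true, Box s and not Box (p or s) is false, so s or (Box s and not Box (p or s)) is true.
  So Box (s or (Box s and not Box (p or s))) is true at b.
Satisfying worlds: {b, e}

2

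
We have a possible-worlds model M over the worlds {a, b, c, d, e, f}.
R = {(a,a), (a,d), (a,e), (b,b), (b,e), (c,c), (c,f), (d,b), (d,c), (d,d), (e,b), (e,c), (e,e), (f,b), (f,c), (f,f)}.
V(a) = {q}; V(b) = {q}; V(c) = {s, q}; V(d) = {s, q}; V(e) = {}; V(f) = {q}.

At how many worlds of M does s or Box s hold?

Let φ = s or Box s. Evaluate φ at each world:
  a (successors {a, d, e}): φ is false.
  b (successors {b, e}): φ is false.
  c (successors {c, f}): φ is true.
  d (successors {b, c, d}): φ is true.
  e (successors {b, c, e}): φ is false.
  f (successors {b, c, f}): φ is false.
For instance, at f:
  At f: s is false, Box s is false, so s or Box s is false.
    At f: Box s requires s at every successor {b, c, f}.
      s fails at b, so Box s is false at f.
Satisfying worlds: {c, d}

2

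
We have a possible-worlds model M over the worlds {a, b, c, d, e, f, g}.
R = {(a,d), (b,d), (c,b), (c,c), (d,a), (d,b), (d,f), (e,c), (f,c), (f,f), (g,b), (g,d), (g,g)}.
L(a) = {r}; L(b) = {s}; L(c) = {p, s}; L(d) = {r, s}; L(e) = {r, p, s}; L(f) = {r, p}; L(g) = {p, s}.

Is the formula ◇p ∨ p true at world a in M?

No

Recall that ◇ψ holds at a world iff ψ holds at some accessible world.
At a: ◇p is false, p is false, so ◇p ∨ p is false.
  At a: ◇p requires p at some successor in {d}.
    At d: p is false.
  So ◇p is false at a.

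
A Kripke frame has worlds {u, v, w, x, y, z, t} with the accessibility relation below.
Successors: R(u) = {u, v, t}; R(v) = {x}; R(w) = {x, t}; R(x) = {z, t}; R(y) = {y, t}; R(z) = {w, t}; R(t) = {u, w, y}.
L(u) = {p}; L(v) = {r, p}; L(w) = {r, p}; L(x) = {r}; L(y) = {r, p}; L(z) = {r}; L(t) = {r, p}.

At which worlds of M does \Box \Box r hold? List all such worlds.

v

Recall that \Box ψ holds at a world iff ψ holds at every accessible world, and \Diamond ψ holds iff ψ holds at some accessible world.
Let φ = \Box \Box r. Evaluate φ at each world:
  u (successors {u, v, t}): φ is false.
  v (successors {x}): φ is true.
  w (successors {x, t}): φ is false.
  x (successors {z, t}): φ is false.
  y (successors {y, t}): φ is false.
  z (successors {w, t}): φ is false.
  t (successors {u, w, y}): φ is false.
For instance, at t:
  At t: \Box \Box r requires \Box r at every successor {u, w, y}.
    \Box r fails at u, so \Box \Box r is false at t.
      At u: \Box r requires r at every successor {u, v, t}.
        r fails at u, so \Box r is false at u.
Satisfying worlds: {v}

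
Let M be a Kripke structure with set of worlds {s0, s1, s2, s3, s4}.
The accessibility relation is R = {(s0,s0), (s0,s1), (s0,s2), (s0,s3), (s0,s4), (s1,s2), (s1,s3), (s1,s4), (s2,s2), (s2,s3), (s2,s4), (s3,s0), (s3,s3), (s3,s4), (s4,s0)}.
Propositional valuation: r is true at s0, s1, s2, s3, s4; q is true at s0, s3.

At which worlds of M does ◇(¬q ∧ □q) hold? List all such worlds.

s0, s1, s2, s3

Let φ = ◇(¬q ∧ □q). Evaluate φ at each world:
  s0 (successors {s0, s1, s2, s3, s4}): φ is true.
  s1 (successors {s2, s3, s4}): φ is true.
  s2 (successors {s2, s3, s4}): φ is true.
  s3 (successors {s0, s3, s4}): φ is true.
  s4 (successors {s0}): φ is false.
For instance, at s0:
  At s0: ◇(¬q ∧ □q) requires ¬q ∧ □q at some successor in {s0, s1, s2, s3, s4}.
    ¬q ∧ □q holds at s4, so ◇(¬q ∧ □q) is true at s0.
      At s4: ¬q is true, □q is true, so ¬q ∧ □q is true.
Satisfying worlds: {s0, s1, s2, s3}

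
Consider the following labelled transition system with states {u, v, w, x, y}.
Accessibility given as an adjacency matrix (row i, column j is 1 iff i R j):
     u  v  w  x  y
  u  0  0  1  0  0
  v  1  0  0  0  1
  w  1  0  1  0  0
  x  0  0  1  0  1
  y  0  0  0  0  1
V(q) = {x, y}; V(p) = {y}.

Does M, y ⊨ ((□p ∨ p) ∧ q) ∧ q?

At y: (□p ∨ p) ∧ q is true, q is true, so ((□p ∨ p) ∧ q) ∧ q is true.
  At y: □p ∨ p is true, q is true, so (□p ∨ p) ∧ q is true.
    At y: □p is true, p is true, so □p ∨ p is true.
      At y: □p requires p at every successor {y}.
        At y: p is true.
      So □p is true at y.

Yes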